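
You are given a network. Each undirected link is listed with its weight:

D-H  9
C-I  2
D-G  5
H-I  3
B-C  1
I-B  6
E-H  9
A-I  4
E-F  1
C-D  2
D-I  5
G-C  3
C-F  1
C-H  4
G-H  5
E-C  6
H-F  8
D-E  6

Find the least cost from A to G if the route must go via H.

Shortest A→H: A → I → H = 7
Best H to G: H → G costing 5
Total via H: 7 + 5 = 12.

12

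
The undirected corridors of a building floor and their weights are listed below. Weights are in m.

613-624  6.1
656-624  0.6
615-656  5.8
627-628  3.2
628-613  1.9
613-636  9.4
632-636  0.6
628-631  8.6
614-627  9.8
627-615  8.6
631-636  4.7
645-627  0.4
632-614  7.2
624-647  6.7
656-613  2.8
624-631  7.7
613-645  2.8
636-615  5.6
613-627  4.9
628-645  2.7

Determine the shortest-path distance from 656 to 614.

15.8 m

Candidate routes:
656 → 613 → 645 → 627 → 614: 2.8+2.8+0.4+9.8 = 15.8
656 → 613 → 627 → 614: 2.8+4.9+9.8 = 17.5
The minimum is 15.8 m via 656 → 613 → 645 → 627 → 614.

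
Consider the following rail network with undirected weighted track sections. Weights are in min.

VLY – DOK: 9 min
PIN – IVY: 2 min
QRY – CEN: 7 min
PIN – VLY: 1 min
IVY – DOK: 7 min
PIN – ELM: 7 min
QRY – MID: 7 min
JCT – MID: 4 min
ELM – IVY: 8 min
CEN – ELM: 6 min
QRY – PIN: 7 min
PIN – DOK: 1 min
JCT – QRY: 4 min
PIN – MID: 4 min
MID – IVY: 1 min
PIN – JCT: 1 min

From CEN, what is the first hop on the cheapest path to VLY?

Enumerating some paths:
CEN → QRY → JCT → PIN → VLY: 7+4+1+1 = 13
CEN → ELM → PIN → VLY: 6+7+1 = 14
Cheapest is CEN → QRY → JCT → PIN → VLY at 13 min.
So from CEN the first move is to QRY.

QRY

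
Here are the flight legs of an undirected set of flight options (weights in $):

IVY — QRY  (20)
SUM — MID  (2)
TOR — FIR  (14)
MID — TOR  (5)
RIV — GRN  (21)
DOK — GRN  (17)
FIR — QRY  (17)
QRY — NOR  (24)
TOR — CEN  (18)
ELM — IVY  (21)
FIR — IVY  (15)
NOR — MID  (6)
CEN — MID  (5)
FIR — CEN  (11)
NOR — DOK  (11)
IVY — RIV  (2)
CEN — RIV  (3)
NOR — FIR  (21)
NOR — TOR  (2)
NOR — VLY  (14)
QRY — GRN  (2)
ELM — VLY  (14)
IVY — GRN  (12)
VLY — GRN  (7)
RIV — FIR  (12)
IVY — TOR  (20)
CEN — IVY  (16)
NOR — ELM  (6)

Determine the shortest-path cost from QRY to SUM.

Candidate routes:
QRY–GRN–VLY–NOR–MID–SUM: 2+7+14+6+2 = 31
QRY–IVY–RIV–CEN–MID–SUM: 20+2+3+5+2 = 32
QRY–GRN–VLY–NOR–TOR–MID–SUM: 2+7+14+2+5+2 = 32
QRY–GRN–IVY–RIV–CEN–MID–SUM: 2+12+2+3+5+2 = 26
The minimum is $26 via QRY–GRN–IVY–RIV–CEN–MID–SUM.

$26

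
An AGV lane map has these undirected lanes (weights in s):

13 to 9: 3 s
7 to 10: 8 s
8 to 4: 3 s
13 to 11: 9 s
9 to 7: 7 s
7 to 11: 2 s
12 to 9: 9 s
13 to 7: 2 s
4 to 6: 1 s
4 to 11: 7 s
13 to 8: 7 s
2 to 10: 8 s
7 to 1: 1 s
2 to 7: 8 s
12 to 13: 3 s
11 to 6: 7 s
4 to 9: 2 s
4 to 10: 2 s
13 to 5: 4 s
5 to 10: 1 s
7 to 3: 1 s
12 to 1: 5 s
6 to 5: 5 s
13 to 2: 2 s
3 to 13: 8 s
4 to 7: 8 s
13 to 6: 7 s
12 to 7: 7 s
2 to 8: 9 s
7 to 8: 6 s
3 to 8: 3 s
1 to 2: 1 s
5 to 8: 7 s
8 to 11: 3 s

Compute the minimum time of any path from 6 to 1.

9 s

Settle nodes by increasing distance from 6:
6: 0
4: 1  (via 6)
9: 3  (via 4)
10: 3  (via 4)
5: 4  (via 10)
8: 4  (via 4)
13: 6  (via 9)
3: 7  (via 8)
11: 7  (via 6)
2: 8  (via 13)
7: 8  (via 13)
1: 9  (via 2)
Shortest route: 6 → 4 → 9 → 13 → 2 → 1 = 9 s.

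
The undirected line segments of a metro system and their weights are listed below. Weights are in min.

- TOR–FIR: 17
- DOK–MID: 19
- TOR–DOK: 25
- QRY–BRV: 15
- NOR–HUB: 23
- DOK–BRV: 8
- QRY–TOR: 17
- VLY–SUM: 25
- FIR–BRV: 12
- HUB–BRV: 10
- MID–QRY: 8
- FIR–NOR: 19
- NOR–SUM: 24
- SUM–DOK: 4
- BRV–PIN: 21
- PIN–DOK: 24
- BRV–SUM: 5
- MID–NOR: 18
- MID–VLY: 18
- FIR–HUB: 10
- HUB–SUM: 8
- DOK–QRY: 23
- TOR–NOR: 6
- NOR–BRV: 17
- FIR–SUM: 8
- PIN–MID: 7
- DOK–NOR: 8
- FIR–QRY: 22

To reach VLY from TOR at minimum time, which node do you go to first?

NOR

Compare a few routes:
TOR → NOR → DOK → SUM → VLY: 6+8+4+25 = 43
TOR → QRY → MID → VLY: 17+8+18 = 43
TOR → NOR → MID → VLY: 6+18+18 = 42
The minimum is 42 min via TOR → NOR → MID → VLY.
So from TOR the first move is to NOR.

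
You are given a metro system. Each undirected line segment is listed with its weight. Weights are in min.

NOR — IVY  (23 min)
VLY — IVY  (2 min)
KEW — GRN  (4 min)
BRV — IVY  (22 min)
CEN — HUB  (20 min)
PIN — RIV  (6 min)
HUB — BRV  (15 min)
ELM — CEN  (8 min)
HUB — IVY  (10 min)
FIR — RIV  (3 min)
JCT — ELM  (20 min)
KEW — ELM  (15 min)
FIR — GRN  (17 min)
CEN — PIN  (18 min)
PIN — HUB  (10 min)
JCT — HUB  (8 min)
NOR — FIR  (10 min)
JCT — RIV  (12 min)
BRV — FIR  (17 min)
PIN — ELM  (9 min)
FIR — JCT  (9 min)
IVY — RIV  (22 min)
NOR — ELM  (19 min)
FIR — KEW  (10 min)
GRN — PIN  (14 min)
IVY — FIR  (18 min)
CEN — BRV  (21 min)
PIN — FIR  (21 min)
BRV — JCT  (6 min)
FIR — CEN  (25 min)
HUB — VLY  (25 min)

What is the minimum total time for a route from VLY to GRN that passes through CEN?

Best VLY to CEN: VLY → IVY → HUB → CEN costing 32
Shortest CEN→GRN: CEN → ELM → KEW → GRN = 27
Total via CEN: 32 + 27 = 59 min.

59 min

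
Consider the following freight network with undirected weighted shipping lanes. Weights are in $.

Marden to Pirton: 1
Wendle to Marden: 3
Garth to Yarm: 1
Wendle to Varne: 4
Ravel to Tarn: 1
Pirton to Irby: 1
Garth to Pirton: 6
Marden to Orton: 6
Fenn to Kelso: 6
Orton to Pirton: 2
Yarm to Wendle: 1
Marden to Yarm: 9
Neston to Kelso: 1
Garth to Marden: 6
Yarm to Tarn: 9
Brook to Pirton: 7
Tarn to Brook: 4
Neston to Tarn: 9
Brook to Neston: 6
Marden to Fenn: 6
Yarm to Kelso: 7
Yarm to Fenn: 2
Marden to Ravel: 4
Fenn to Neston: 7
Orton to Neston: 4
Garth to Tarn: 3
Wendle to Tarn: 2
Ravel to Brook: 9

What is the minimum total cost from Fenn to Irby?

$8

Candidate routes:
Fenn–Marden–Pirton–Irby: 6+1+1 = 8
Fenn–Yarm–Garth–Pirton–Irby: 2+1+6+1 = 10
Cheapest is Fenn–Marden–Pirton–Irby at $8.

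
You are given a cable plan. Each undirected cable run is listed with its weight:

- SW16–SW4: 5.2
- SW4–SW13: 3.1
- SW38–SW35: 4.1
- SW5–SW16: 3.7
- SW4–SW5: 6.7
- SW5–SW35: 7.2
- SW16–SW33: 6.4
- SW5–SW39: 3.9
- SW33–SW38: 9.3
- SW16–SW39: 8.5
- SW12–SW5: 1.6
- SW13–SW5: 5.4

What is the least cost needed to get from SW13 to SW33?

14.7

Enumerating some paths:
SW13 - SW5 - SW16 - SW33: 5.4+3.7+6.4 = 15.5
SW13 - SW4 - SW5 - SW16 - SW33: 3.1+6.7+3.7+6.4 = 19.9
SW13 - SW4 - SW16 - SW33: 3.1+5.2+6.4 = 14.7
Cheapest is SW13 - SW4 - SW16 - SW33 at 14.7.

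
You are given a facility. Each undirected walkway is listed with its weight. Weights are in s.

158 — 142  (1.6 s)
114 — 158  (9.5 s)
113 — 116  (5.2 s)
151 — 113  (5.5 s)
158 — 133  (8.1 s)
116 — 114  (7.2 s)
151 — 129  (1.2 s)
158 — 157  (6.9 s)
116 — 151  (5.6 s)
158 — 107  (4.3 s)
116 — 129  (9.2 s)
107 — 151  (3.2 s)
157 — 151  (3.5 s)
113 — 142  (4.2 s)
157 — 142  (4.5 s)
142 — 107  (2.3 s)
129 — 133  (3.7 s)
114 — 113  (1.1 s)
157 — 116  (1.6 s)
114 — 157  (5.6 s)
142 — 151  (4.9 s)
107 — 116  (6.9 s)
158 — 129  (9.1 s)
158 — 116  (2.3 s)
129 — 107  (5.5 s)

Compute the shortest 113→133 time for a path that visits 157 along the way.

Best 113 to 157: 113 → 114 → 157 costing 6.7
Shortest 157→133: 157 → 151 → 129 → 133 = 8.4
Total via 157: 6.7 + 8.4 = 15.1 s.

15.1 s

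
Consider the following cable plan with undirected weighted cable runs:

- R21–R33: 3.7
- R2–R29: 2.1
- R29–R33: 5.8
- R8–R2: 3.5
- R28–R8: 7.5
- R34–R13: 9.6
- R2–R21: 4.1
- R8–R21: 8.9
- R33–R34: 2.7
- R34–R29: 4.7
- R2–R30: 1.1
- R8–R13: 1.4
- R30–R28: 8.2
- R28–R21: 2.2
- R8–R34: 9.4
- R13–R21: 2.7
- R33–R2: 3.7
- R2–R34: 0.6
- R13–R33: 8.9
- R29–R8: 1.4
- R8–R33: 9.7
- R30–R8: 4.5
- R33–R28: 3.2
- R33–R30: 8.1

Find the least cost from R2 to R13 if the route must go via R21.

6.8

Best R2 to R21: R2 → R21 costing 4.1
Shortest R21→R13: R21 → R13 = 2.7
Total via R21: 4.1 + 2.7 = 6.8.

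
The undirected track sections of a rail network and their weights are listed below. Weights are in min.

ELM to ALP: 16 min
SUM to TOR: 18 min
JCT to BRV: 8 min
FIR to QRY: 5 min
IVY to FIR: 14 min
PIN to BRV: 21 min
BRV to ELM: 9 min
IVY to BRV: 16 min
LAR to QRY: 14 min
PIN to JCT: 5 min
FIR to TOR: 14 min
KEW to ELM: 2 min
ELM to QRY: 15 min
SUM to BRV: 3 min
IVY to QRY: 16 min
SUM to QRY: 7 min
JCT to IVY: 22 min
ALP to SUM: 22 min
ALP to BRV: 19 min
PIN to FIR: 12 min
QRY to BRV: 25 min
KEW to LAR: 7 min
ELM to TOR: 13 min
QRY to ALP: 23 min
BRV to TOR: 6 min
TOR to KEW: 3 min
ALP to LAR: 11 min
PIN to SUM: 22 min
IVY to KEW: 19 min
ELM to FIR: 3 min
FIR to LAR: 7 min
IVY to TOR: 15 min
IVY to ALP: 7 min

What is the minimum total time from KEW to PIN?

17 min

Compare a few routes:
KEW - ELM - FIR - PIN: 2+3+12 = 17
KEW - TOR - BRV - JCT - PIN: 3+6+8+5 = 22
KEW - ELM - BRV - JCT - PIN: 2+9+8+5 = 24
Cheapest is KEW - ELM - FIR - PIN at 17 min.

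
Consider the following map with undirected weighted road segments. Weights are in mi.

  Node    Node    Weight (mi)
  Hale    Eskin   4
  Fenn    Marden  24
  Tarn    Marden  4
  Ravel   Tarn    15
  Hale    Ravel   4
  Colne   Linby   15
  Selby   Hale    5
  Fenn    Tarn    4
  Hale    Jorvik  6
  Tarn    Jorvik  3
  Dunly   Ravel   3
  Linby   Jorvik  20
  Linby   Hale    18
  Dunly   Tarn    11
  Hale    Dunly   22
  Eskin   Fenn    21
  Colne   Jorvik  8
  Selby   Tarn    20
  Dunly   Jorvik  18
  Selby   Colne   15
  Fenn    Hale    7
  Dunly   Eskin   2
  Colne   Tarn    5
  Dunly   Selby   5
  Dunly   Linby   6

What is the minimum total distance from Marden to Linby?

21 mi

Settle nodes by increasing distance from Marden:
Marden: 0
Tarn: 4  (via Marden)
Jorvik: 7  (via Tarn)
Fenn: 8  (via Tarn)
Colne: 9  (via Tarn)
Hale: 13  (via Jorvik)
Dunly: 15  (via Tarn)
Eskin: 17  (via Hale)
Ravel: 17  (via Hale)
Selby: 18  (via Hale)
Linby: 21  (via Dunly)
Shortest route: Marden → Tarn → Dunly → Linby = 21 mi.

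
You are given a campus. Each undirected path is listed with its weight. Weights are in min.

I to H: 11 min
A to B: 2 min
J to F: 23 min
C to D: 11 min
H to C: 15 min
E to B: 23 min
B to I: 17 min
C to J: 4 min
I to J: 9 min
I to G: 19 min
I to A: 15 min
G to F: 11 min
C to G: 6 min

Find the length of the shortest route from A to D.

Running Dijkstra from A:
A: 0
B: 2  (via A)
I: 15  (via A)
J: 24  (via I)
E: 25  (via B)
H: 26  (via I)
C: 28  (via J)
G: 34  (via I)
D: 39  (via C)
Shortest route: A–I–J–C–D = 39 min.

39 min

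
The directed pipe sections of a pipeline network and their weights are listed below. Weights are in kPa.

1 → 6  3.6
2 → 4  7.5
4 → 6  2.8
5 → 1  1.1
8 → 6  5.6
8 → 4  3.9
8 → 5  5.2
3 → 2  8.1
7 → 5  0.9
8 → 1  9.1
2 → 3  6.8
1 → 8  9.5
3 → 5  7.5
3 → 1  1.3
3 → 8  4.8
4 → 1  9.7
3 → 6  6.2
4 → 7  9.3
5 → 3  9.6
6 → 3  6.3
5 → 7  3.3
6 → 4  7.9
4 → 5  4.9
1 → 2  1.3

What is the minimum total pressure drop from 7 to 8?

11.5 kPa

Candidate routes:
7 → 5 → 3 → 8: 0.9+9.6+4.8 = 15.3
7 → 5 → 1 → 2 → 3 → 8: 0.9+1.1+1.3+6.8+4.8 = 14.9
7 → 5 → 1 → 8: 0.9+1.1+9.5 = 11.5
7 → 5 → 1 → 6 → 3 → 8: 0.9+1.1+3.6+6.3+4.8 = 16.7
Cheapest is 7 → 5 → 1 → 8 at 11.5 kPa.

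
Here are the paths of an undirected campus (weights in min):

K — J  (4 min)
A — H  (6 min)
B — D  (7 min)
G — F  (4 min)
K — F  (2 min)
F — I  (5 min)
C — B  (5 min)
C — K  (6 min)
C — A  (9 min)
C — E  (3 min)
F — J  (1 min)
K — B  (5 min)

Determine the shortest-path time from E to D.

Settle nodes by increasing distance from E:
E: 0
C: 3  (via E)
B: 8  (via C)
K: 9  (via C)
F: 11  (via K)
A: 12  (via C)
J: 12  (via F)
D: 15  (via B)
Shortest route: E–C–B–D = 15 min.

15 min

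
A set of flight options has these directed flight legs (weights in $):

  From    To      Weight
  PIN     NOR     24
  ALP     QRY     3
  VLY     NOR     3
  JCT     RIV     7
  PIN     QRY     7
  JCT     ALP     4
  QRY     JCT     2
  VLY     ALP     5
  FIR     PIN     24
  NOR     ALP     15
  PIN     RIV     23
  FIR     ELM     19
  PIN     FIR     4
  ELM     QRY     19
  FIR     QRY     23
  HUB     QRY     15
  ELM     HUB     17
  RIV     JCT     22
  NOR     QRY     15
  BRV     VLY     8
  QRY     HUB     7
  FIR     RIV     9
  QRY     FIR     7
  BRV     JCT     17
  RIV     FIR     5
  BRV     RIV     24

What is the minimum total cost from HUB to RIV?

$24

Enumerating some paths:
HUB → QRY → JCT → RIV: 15+2+7 = 24
HUB → QRY → FIR → RIV: 15+7+9 = 31
The minimum is $24 via HUB → QRY → JCT → RIV.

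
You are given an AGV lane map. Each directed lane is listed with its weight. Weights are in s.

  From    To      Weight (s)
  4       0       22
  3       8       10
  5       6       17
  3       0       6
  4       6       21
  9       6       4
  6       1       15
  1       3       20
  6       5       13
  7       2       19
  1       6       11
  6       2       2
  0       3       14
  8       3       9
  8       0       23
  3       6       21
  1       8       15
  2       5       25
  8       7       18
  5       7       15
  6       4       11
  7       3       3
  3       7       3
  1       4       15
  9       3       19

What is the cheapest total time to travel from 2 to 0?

49 s

Enumerating some paths:
2–5–6–4–0: 25+17+11+22 = 75
2–5–7–3–0: 25+15+3+6 = 49
Cheapest is 2–5–7–3–0 at 49 s.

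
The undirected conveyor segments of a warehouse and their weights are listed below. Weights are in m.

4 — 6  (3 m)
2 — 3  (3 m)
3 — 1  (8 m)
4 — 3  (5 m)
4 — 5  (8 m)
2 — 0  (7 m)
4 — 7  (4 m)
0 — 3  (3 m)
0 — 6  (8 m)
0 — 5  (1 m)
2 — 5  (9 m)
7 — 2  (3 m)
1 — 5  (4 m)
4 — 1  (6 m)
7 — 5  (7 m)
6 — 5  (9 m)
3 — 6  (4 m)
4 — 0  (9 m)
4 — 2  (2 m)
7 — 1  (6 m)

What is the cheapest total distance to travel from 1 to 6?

Compare a few routes:
1–5–0–6: 4+1+8 = 13
1–5–0–3–6: 4+1+3+4 = 12
1–4–6: 6+3 = 9
1–3–6: 8+4 = 12
The minimum is 9 m via 1–4–6.

9 m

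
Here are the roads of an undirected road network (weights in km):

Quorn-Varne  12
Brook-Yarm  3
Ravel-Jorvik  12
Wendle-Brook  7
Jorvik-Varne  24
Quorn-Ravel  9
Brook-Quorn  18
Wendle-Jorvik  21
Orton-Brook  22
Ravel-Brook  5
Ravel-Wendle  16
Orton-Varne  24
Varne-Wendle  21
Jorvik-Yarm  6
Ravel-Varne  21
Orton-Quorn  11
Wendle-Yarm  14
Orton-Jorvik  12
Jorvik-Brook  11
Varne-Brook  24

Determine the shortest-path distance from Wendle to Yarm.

Candidate routes:
Wendle - Brook - Yarm: 7+3 = 10
Wendle - Yarm: 14 = 14
The minimum is 10 km via Wendle - Brook - Yarm.

10 km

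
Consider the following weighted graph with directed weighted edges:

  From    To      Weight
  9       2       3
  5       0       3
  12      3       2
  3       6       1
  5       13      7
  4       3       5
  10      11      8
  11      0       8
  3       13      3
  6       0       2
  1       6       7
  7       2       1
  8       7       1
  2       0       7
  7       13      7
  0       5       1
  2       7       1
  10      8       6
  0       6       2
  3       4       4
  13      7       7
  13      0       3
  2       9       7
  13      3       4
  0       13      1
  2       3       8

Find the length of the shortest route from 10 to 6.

17

Settle nodes by increasing distance from 10:
10: 0
8: 6  (via 10)
7: 7  (via 8)
2: 8  (via 7)
11: 8  (via 10)
13: 14  (via 7)
0: 15  (via 2)
9: 15  (via 2)
3: 16  (via 2)
5: 16  (via 0)
6: 17  (via 0)
Shortest route: 10 → 8 → 7 → 2 → 0 → 6 = 17.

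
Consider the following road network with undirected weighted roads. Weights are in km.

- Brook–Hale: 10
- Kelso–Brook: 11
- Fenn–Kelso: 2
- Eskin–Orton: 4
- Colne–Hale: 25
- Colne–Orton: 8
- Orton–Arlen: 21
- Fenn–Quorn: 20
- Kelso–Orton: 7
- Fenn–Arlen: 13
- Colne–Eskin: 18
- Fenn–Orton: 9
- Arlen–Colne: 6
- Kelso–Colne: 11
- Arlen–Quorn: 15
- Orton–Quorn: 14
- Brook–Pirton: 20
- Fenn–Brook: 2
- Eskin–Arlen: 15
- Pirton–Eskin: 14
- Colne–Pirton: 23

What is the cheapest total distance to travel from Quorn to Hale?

Enumerating some paths:
Quorn - Orton - Fenn - Brook - Hale: 14+9+2+10 = 35
Quorn - Orton - Kelso - Fenn - Brook - Hale: 14+7+2+2+10 = 35
Quorn - Fenn - Brook - Hale: 20+2+10 = 32
Quorn - Arlen - Fenn - Brook - Hale: 15+13+2+10 = 40
The minimum is 32 km via Quorn - Fenn - Brook - Hale.

32 km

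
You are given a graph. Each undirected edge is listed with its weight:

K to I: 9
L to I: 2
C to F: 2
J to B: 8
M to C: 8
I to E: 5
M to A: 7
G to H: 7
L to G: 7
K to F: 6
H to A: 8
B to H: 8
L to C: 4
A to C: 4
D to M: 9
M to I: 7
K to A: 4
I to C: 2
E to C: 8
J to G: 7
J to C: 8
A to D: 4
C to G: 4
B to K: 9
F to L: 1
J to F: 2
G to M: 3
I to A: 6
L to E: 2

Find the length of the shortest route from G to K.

Shortest distances from G:
G: 0
M: 3  (via G)
C: 4  (via G)
F: 6  (via C)
I: 6  (via C)
H: 7  (via G)
J: 7  (via G)
L: 7  (via G)
A: 8  (via C)
E: 9  (via L)
D: 12  (via M)
K: 12  (via F)
Shortest route: G → C → F → K = 12.

12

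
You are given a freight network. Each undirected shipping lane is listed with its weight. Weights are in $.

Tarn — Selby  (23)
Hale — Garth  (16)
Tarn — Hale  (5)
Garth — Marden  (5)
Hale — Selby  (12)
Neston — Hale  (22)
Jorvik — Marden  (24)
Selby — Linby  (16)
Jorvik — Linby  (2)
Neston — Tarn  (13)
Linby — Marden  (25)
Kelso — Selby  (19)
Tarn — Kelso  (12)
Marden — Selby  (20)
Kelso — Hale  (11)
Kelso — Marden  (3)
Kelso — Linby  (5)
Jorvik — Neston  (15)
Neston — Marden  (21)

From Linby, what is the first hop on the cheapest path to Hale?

Kelso

Enumerating some paths:
Linby → Selby → Hale: 16+12 = 28
Linby → Kelso → Hale: 5+11 = 16
Linby → Kelso → Tarn → Hale: 5+12+5 = 22
The minimum is $16 via Linby → Kelso → Hale.
So from Linby the first move is to Kelso.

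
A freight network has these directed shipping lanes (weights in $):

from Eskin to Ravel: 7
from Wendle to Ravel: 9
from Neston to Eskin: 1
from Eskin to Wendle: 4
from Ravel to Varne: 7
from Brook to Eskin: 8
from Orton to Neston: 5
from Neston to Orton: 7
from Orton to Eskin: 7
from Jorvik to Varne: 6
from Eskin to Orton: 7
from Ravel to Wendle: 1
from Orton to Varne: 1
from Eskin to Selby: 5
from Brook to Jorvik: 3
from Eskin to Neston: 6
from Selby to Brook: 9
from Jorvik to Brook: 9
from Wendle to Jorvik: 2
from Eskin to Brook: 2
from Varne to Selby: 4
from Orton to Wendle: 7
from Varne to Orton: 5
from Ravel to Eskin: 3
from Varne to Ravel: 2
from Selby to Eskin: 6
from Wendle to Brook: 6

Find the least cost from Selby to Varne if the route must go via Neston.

$20

Shortest Selby→Neston: Selby → Eskin → Neston = 12
Best Neston to Varne: Neston → Orton → Varne costing 8
Total via Neston: 12 + 8 = $20.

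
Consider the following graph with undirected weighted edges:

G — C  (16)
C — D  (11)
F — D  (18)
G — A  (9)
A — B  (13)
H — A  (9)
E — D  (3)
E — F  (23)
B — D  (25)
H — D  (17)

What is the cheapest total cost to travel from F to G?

45

Shortest distances from F:
F: 0
D: 18  (via F)
E: 21  (via D)
C: 29  (via D)
H: 35  (via D)
B: 43  (via D)
A: 44  (via H)
G: 45  (via C)
Shortest route: F–D–C–G = 45.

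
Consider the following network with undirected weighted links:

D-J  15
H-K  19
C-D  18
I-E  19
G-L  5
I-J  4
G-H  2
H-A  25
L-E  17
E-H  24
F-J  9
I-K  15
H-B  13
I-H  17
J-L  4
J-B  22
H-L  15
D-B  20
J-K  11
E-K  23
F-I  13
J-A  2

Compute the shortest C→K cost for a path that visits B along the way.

70

Best C to B: C–D–B costing 38
Shortest B→K: B–H–K = 32
Total via B: 38 + 32 = 70.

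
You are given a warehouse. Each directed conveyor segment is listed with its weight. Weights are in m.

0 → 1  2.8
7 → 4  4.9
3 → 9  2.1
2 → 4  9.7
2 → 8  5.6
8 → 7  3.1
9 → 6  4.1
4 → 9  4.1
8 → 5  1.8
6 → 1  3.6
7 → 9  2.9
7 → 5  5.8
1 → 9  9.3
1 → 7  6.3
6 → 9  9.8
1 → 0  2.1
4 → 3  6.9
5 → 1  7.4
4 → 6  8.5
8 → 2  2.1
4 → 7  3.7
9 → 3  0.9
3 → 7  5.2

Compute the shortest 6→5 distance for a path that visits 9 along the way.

21.7 m

Best 6 to 9: 6 → 9 costing 9.8
Shortest 9→5: 9 → 3 → 7 → 5 = 11.9
Total via 9: 9.8 + 11.9 = 21.7 m.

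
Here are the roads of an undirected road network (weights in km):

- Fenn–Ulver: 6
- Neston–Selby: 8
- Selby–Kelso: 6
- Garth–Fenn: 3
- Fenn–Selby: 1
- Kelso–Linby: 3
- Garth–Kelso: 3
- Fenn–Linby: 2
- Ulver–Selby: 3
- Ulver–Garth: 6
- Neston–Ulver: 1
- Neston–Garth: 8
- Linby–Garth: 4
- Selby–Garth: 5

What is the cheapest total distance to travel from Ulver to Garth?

Settle nodes by increasing distance from Ulver:
Ulver: 0
Neston: 1  (via Ulver)
Selby: 3  (via Ulver)
Fenn: 4  (via Selby)
Linby: 6  (via Fenn)
Garth: 6  (via Ulver)
Shortest route: Ulver–Garth = 6 km.

6 km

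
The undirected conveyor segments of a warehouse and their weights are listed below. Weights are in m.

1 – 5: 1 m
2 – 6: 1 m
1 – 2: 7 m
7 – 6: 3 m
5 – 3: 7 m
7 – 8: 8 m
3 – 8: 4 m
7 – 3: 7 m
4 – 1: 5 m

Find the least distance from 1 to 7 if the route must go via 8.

Shortest 1→8: 1–5–3–8 = 12
Shortest 8→7: 8–7 = 8
Total via 8: 12 + 8 = 20 m.

20 m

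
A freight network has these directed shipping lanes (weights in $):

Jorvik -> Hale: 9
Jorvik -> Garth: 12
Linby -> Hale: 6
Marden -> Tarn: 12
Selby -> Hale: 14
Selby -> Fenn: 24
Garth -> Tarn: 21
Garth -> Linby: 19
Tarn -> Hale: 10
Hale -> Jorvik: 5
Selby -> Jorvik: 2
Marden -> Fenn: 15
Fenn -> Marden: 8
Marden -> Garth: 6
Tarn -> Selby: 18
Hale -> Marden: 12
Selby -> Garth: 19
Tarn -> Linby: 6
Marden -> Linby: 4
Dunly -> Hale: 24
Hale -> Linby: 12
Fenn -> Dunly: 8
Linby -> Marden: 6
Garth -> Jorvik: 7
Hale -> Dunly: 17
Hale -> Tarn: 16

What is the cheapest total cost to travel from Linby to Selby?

$36

Shortest distances from Linby:
Linby: 0
Marden: 6  (via Linby)
Hale: 6  (via Linby)
Jorvik: 11  (via Hale)
Garth: 12  (via Marden)
Tarn: 18  (via Marden)
Fenn: 21  (via Marden)
Dunly: 23  (via Hale)
Selby: 36  (via Tarn)
Shortest route: Linby → Marden → Tarn → Selby = $36.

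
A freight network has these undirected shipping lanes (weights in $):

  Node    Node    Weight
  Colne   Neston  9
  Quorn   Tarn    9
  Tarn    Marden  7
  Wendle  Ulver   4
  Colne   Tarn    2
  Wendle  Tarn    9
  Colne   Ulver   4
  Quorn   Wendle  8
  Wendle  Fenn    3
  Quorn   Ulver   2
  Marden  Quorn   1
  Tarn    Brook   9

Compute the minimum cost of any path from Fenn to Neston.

Shortest distances from Fenn:
Fenn: 0
Wendle: 3  (via Fenn)
Ulver: 7  (via Wendle)
Quorn: 9  (via Ulver)
Marden: 10  (via Quorn)
Colne: 11  (via Ulver)
Tarn: 12  (via Wendle)
Neston: 20  (via Colne)
Shortest route: Fenn–Wendle–Ulver–Colne–Neston = $20.

$20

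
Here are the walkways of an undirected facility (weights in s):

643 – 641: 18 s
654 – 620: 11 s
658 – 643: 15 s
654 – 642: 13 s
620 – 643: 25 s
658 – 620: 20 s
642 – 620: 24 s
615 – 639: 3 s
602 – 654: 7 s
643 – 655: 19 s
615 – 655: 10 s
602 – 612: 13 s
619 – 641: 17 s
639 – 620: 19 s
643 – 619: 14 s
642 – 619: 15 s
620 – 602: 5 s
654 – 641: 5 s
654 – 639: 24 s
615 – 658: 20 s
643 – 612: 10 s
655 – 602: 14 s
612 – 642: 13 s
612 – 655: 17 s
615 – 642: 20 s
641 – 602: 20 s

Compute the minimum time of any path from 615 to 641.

32 s

Candidate routes:
615 - 655 - 602 - 654 - 641: 10+14+7+5 = 36
615 - 639 - 654 - 641: 3+24+5 = 32
615 - 639 - 620 - 654 - 641: 3+19+11+5 = 38
615 - 642 - 654 - 641: 20+13+5 = 38
Cheapest is 615 - 639 - 654 - 641 at 32 s.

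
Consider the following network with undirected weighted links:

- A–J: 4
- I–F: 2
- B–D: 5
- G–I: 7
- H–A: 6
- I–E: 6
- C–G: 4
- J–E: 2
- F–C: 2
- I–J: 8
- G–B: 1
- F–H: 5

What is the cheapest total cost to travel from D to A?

23

Compare a few routes:
D - B - G - C - F - H - A: 5+1+4+2+5+6 = 23
D - B - G - I - E - J - A: 5+1+7+6+2+4 = 25
Cheapest is D - B - G - C - F - H - A at 23.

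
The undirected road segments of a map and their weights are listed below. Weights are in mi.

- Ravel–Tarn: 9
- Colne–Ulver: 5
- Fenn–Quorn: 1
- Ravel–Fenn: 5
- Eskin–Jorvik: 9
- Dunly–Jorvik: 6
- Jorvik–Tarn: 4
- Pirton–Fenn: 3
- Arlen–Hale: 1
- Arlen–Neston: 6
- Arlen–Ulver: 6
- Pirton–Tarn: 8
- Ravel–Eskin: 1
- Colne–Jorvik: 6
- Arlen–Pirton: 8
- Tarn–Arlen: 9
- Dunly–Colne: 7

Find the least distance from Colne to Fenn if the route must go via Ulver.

22 mi

Shortest Colne→Ulver: Colne–Ulver = 5
Best Ulver to Fenn: Ulver–Arlen–Pirton–Fenn costing 17
Total via Ulver: 5 + 17 = 22 mi.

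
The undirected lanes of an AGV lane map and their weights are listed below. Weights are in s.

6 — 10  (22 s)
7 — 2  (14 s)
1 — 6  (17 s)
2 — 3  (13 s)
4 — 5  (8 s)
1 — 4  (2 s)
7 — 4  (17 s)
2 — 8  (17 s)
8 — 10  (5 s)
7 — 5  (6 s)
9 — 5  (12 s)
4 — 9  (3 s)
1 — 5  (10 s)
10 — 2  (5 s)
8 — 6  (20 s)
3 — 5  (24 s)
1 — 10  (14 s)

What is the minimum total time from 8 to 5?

Candidate routes:
8–10–2–7–5: 5+5+14+6 = 30
8–10–1–5: 5+14+10 = 29
The minimum is 29 s via 8–10–1–5.

29 s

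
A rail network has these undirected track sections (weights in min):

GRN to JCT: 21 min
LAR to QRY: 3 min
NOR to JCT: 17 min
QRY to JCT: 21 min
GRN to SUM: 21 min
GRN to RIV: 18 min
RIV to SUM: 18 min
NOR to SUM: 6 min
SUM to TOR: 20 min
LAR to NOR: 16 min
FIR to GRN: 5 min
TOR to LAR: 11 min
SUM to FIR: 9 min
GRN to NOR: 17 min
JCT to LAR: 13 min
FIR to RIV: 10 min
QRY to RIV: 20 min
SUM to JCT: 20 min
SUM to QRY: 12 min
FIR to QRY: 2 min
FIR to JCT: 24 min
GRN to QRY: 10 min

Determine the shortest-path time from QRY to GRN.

Candidate routes:
QRY–FIR–GRN: 2+5 = 7
QRY–GRN: 10 = 10
Cheapest is QRY–FIR–GRN at 7 min.

7 min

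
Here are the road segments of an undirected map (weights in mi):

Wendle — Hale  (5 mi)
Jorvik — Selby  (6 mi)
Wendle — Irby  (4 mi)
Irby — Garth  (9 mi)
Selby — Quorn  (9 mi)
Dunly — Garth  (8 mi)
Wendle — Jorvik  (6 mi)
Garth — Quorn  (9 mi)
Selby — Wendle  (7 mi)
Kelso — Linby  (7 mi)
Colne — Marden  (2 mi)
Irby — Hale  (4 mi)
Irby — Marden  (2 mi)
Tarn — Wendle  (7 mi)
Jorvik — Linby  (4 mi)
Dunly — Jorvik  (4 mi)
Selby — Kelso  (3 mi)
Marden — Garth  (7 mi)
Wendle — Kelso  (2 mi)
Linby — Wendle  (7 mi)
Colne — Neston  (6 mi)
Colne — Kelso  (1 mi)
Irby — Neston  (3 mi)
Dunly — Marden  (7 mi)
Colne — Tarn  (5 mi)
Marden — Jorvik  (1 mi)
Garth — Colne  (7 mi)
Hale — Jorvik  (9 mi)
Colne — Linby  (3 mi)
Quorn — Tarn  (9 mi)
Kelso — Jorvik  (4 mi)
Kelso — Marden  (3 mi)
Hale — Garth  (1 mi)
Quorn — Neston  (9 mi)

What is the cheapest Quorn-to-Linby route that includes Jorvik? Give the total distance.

Shortest Quorn→Jorvik: Quorn → Selby → Jorvik = 15
Shortest Jorvik→Linby: Jorvik → Linby = 4
Total via Jorvik: 15 + 4 = 19 mi.

19 mi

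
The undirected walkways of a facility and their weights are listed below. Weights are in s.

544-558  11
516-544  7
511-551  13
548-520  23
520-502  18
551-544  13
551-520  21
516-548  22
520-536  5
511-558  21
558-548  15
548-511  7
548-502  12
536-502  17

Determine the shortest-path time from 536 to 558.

43 s

Shortest distances from 536:
536: 0
520: 5  (via 536)
502: 17  (via 536)
551: 26  (via 520)
548: 28  (via 520)
511: 35  (via 548)
544: 39  (via 551)
558: 43  (via 548)
Shortest route: 536–520–548–558 = 43 s.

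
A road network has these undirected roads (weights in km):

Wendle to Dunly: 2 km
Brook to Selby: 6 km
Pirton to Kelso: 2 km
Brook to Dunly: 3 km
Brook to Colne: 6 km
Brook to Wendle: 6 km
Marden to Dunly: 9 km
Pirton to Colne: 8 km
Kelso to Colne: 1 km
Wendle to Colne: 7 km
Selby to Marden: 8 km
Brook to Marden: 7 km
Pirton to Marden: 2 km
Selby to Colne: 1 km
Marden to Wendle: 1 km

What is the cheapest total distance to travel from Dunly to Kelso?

7 km

Compare a few routes:
Dunly–Wendle–Marden–Pirton–Kelso: 2+1+2+2 = 7
Dunly–Brook–Selby–Colne–Kelso: 3+6+1+1 = 11
Dunly–Brook–Colne–Kelso: 3+6+1 = 10
Dunly–Wendle–Colne–Kelso: 2+7+1 = 10
Cheapest is Dunly–Wendle–Marden–Pirton–Kelso at 7 km.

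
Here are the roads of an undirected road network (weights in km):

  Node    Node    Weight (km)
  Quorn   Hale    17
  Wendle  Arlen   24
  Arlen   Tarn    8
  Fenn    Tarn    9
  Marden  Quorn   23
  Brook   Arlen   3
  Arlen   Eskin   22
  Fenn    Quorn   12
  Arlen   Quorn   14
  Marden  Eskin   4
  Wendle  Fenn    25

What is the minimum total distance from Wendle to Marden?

50 km

Enumerating some paths:
Wendle–Arlen–Quorn–Marden: 24+14+23 = 61
Wendle–Arlen–Eskin–Marden: 24+22+4 = 50
Wendle–Fenn–Quorn–Marden: 25+12+23 = 60
The minimum is 50 km via Wendle–Arlen–Eskin–Marden.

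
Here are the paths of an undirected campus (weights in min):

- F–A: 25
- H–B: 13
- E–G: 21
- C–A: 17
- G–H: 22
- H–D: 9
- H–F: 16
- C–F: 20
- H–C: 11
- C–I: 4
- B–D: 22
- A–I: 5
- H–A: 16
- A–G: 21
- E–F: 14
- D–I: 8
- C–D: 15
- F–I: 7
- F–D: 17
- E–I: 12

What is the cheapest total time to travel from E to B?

40 min

Running Dijkstra from E:
E: 0
I: 12  (via E)
F: 14  (via E)
C: 16  (via I)
A: 17  (via I)
D: 20  (via I)
G: 21  (via E)
H: 27  (via C)
B: 40  (via H)
Shortest route: E → I → C → H → B = 40 min.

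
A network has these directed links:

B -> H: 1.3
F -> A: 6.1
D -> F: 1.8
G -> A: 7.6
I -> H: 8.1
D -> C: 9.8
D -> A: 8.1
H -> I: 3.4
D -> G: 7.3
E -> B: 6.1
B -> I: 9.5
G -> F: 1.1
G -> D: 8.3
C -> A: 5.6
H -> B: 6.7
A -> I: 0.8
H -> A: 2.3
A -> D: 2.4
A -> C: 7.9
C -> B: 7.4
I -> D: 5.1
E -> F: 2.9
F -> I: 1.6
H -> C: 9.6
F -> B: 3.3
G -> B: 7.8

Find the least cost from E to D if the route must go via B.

Shortest E→B: E–B = 6.1
Best B to D: B–H–A–D costing 6
Total via B: 6.1 + 6 = 12.1.

12.1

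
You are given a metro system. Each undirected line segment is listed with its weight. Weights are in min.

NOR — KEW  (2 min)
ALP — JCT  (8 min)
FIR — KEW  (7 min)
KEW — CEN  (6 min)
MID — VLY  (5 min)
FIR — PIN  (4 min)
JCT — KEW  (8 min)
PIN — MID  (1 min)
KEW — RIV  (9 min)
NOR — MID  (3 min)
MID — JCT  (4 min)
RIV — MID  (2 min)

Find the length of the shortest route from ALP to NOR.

Shortest distances from ALP:
ALP: 0
JCT: 8  (via ALP)
MID: 12  (via JCT)
PIN: 13  (via MID)
RIV: 14  (via MID)
NOR: 15  (via MID)
Shortest route: ALP–JCT–MID–NOR = 15 min.

15 min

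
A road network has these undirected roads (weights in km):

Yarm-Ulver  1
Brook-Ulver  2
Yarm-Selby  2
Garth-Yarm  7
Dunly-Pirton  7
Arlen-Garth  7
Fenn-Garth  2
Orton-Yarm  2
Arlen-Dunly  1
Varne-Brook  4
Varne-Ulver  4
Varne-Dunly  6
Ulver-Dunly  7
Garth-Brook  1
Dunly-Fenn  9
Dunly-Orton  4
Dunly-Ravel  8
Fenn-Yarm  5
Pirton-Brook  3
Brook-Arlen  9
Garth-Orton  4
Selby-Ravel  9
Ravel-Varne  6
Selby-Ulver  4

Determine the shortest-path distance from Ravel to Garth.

11 km

Settle nodes by increasing distance from Ravel:
Ravel: 0
Varne: 6  (via Ravel)
Dunly: 8  (via Ravel)
Arlen: 9  (via Dunly)
Selby: 9  (via Ravel)
Ulver: 10  (via Varne)
Brook: 10  (via Varne)
Garth: 11  (via Brook)
Shortest route: Ravel → Varne → Brook → Garth = 11 km.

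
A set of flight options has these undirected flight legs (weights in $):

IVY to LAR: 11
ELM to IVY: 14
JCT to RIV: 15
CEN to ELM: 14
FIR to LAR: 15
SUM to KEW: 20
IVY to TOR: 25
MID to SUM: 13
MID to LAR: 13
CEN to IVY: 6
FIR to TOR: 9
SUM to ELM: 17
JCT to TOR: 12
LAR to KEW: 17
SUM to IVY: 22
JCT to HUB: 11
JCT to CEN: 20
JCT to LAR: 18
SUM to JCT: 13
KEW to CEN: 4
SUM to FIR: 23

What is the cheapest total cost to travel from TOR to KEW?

$35

Running Dijkstra from TOR:
TOR: 0
FIR: 9  (via TOR)
JCT: 12  (via TOR)
HUB: 23  (via JCT)
LAR: 24  (via FIR)
SUM: 25  (via JCT)
IVY: 25  (via TOR)
RIV: 27  (via JCT)
CEN: 31  (via IVY)
KEW: 35  (via CEN)
Shortest route: TOR–IVY–CEN–KEW = $35.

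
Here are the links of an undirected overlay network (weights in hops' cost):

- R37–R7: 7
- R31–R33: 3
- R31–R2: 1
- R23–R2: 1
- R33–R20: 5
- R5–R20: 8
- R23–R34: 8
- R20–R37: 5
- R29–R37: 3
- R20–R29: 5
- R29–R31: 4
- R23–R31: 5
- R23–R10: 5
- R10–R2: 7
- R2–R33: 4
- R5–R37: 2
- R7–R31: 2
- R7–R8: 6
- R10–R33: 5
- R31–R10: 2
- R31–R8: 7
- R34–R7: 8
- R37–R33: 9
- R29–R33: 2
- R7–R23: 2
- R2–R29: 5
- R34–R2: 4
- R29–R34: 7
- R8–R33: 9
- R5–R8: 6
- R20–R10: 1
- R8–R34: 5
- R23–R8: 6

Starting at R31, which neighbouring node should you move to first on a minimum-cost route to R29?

Compare a few routes:
R31–R2–R29: 1+5 = 6
R31–R29: 4 = 4
R31–R33–R29: 3+2 = 5
Cheapest is R31–R29 at 4 hops' cost.
So from R31 the first move is to R29.

R29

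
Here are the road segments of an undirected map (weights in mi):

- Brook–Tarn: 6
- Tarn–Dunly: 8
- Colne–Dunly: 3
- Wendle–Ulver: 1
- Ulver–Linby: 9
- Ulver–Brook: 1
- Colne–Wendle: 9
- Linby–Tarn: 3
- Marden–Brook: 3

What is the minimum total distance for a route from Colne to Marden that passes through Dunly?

20 mi

Shortest Colne→Dunly: Colne → Dunly = 3
Shortest Dunly→Marden: Dunly → Tarn → Brook → Marden = 17
Total via Dunly: 3 + 17 = 20 mi.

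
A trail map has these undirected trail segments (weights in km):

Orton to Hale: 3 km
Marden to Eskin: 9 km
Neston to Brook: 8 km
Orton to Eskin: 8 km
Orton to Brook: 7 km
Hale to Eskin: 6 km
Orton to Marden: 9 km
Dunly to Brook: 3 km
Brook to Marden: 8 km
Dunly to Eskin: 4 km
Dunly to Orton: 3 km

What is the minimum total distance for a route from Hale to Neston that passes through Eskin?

21 km

Shortest Hale→Eskin: Hale–Eskin = 6
Best Eskin to Neston: Eskin–Dunly–Brook–Neston costing 15
Total via Eskin: 6 + 15 = 21 km.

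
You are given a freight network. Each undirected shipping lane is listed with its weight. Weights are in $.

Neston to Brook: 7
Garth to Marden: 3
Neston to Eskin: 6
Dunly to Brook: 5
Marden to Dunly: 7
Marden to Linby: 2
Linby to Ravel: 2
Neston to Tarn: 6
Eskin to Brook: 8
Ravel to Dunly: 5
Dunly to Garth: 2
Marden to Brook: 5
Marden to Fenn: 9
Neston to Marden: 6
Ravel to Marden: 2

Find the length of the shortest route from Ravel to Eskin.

$14

Enumerating some paths:
Ravel → Marden → Brook → Eskin: 2+5+8 = 15
Ravel → Marden → Neston → Eskin: 2+6+6 = 14
The minimum is $14 via Ravel → Marden → Neston → Eskin.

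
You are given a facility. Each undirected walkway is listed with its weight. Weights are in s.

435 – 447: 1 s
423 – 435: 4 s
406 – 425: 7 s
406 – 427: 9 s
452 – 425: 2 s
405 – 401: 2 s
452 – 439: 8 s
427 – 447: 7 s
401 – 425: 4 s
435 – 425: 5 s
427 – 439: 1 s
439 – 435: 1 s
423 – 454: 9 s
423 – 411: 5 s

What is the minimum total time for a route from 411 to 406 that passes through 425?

Shortest 411→425: 411 → 423 → 435 → 425 = 14
Best 425 to 406: 425 → 406 costing 7
Total via 425: 14 + 7 = 21 s.

21 s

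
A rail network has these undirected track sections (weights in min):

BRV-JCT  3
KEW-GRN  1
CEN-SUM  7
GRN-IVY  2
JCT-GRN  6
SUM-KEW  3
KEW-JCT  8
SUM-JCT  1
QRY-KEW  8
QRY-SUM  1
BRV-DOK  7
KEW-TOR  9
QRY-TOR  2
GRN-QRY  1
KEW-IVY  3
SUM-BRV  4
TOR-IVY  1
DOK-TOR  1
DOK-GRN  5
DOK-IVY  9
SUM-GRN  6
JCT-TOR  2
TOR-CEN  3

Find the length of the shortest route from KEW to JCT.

Enumerating some paths:
KEW–SUM–JCT: 3+1 = 4
KEW–GRN–IVY–TOR–JCT: 1+2+1+2 = 6
KEW–IVY–TOR–JCT: 3+1+2 = 6
KEW–GRN–QRY–TOR–JCT: 1+1+2+2 = 6
The minimum is 4 min via KEW–SUM–JCT.

4 min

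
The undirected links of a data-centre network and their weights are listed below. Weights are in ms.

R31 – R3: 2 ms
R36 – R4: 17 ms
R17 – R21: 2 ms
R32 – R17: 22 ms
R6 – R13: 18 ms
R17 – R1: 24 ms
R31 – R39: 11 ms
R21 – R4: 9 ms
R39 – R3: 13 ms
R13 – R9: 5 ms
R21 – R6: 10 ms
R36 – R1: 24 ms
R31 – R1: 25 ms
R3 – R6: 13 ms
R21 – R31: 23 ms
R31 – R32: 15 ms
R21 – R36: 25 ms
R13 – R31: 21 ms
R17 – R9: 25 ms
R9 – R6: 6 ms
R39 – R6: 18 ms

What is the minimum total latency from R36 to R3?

Running Dijkstra from R36:
R36: 0
R4: 17  (via R36)
R1: 24  (via R36)
R21: 25  (via R36)
R17: 27  (via R21)
R6: 35  (via R21)
R9: 41  (via R6)
R13: 46  (via R9)
R3: 48  (via R6)
Shortest route: R36 → R21 → R6 → R3 = 48 ms.

48 ms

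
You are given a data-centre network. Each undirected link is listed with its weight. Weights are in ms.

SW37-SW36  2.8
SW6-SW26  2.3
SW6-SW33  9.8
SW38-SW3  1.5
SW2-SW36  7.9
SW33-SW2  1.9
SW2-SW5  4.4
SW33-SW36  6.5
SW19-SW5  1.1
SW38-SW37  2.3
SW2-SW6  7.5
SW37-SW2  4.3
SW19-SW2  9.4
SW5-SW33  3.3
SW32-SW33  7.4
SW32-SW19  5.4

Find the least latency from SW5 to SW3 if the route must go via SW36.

Shortest SW5→SW36: SW5 → SW33 → SW36 = 9.8
Shortest SW36→SW3: SW36 → SW37 → SW38 → SW3 = 6.6
Total via SW36: 9.8 + 6.6 = 16.4 ms.

16.4 ms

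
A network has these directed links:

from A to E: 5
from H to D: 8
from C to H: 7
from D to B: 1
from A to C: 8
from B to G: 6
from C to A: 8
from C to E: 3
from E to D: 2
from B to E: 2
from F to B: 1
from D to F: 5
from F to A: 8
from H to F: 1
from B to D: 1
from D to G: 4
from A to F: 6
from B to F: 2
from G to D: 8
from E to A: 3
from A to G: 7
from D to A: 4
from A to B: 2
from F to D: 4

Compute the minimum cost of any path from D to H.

Settle nodes by increasing distance from D:
D: 0
B: 1  (via D)
E: 3  (via B)
F: 3  (via B)
A: 4  (via D)
G: 4  (via D)
C: 12  (via A)
H: 19  (via C)
Shortest route: D → A → C → H = 19.

19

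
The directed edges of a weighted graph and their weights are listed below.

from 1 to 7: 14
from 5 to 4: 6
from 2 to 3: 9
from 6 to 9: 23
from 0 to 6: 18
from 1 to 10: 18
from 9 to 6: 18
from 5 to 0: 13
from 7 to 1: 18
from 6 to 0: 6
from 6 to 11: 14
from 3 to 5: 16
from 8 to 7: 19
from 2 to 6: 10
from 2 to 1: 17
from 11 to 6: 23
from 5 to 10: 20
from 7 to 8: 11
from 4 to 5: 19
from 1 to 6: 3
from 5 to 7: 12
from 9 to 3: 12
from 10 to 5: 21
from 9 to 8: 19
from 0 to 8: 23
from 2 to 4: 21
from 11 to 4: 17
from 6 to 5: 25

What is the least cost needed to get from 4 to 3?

Shortest distances from 4:
4: 0
5: 19  (via 4)
7: 31  (via 5)
0: 32  (via 5)
10: 39  (via 5)
8: 42  (via 7)
1: 49  (via 7)
6: 50  (via 0)
11: 64  (via 6)
9: 73  (via 6)
3: 85  (via 9)
Shortest route: 4–5–0–6–9–3 = 85.

85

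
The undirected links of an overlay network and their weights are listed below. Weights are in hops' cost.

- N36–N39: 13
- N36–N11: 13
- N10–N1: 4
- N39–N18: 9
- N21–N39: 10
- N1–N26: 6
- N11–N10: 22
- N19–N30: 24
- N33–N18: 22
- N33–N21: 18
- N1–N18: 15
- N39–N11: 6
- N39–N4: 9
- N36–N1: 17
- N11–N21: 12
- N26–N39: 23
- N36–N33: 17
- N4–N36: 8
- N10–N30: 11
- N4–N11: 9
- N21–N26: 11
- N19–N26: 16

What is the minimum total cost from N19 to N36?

Shortest distances from N19:
N19: 0
N26: 16  (via N19)
N1: 22  (via N26)
N30: 24  (via N19)
N10: 26  (via N1)
N21: 27  (via N26)
N18: 37  (via N1)
N39: 37  (via N21)
N11: 39  (via N21)
N36: 39  (via N1)
Shortest route: N19–N26–N1–N36 = 39 hops' cost.

39 hops' cost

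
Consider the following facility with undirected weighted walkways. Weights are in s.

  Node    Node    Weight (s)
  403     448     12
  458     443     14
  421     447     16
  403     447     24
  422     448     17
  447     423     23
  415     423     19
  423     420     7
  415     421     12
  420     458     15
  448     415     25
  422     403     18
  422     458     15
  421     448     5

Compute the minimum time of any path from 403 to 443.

Candidate routes:
403 - 422 - 458 - 443: 18+15+14 = 47
403 - 448 - 422 - 458 - 443: 12+17+15+14 = 58
Cheapest is 403 - 422 - 458 - 443 at 47 s.

47 s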